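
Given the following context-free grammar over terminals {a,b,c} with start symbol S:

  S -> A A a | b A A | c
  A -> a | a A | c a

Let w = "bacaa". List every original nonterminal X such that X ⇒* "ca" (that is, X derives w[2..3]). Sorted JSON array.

Convert to CNF:
  S -> A X3 | T2 X4 | c
  A -> T0 A | T1 T0 | a
  T0 -> a
  T1 -> c
  T2 -> b
  X3 -> A T0
  X4 -> A A

CYK table (by increasing span), restricted to cells inside w[2..3]:
  T[2,2] 'c' = {S,T1}  orig:{S}
  T[3,3] 'a' = {A,T0}  orig:{A}
  T[2,3] 'ca' = {A}

Original NTs in T[2,3] deriving "ca": ["A"]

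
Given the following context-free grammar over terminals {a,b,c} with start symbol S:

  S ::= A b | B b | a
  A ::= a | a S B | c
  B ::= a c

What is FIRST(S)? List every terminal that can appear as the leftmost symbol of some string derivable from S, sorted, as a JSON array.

Compute FIRST by fixpoint:
pass 1:
  A via A→a: +{a}
  A via A→c: +{c}
  B via B→a c: +{a}
  S via S→A b: +{a,c}
  FIRST[S]={a,c}  FIRST[A]={a,c}  FIRST[B]={a}
pass 2: (stable)
  FIRST[S]={a,c}  FIRST[A]={a,c}  FIRST[B]={a}

FIRST(S) = ["a", "c"]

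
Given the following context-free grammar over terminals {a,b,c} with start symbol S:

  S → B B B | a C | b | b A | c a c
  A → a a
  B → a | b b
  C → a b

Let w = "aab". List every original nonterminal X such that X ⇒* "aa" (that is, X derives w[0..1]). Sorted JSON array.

CNF form of G:
  S -> B X3 | T0 C | T1 A | T2 X4 | b
  A -> T0 T0
  B -> T1 T1 | a
  C -> T0 T1
  T0 -> a
  T1 -> b
  T2 -> c
  X3 -> B B
  X4 -> T0 T2

CYK fill — only the sub-triangle for w[0..1]:
  [0..0]={B,T0}  "a"  orig:{B}
  [1..1]={B,T0}  "a"  orig:{B}
  [0..1]={A,X3}  "aa"  orig:{A}

Original NTs in T[0,1] deriving "aa": ["A"]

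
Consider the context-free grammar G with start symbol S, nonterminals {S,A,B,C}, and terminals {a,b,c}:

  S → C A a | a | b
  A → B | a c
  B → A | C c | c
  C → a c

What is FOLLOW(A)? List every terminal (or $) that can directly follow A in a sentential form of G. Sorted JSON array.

Compute FIRST by fixpoint:
pass 1:
  A via A→a c: +{a}
  B via B→A: +{a}
  B via B→c: +{c}
  C via C→a c: +{a}
  S via S→C A a: +{a}
  S via S→b: +{b}
  FIRST[S]={a,b}  FIRST[A]={a}  FIRST[B]={a,c}  FIRST[C]={a}
pass 2:
  A via A→B: +{c}
  FIRST[S]={a,b}  FIRST[A]={a,c}  FIRST[B]={a,c}  FIRST[C]={a}
pass 3: — fixpoint
  FIRST[S]={a,b}  FIRST[A]={a,c}  FIRST[B]={a,c}  FIRST[C]={a}

FOLLOW iteration:
FOLLOW(S) := {$}
round 1:
  B→C c: FOLLOW(C) ⊇ FIRST(c) = {c}; new: +{c}
  S→C A a: FOLLOW(C) ⊇ FIRST(A) = {a,c}; new: +{a}
  S→C A a: FOLLOW(A) ⊇ FIRST(a) = {a}; new: +{a}
  FOLLOW(S)={$}  FOLLOW(A)={a}  FOLLOW(B)={}  FOLLOW(C)={a,c}
round 2:
  A→B: FOLLOW(B) ⊇ FOLLOW(A) ⊇ {a}; new: +{a}
  FOLLOW(S)={$}  FOLLOW(A)={a}  FOLLOW(B)={a}  FOLLOW(C)={a,c}
round 3: done
  FOLLOW(S)={$}  FOLLOW(A)={a}  FOLLOW(B)={a}  FOLLOW(C)={a,c}

FOLLOW(A) = ["a"]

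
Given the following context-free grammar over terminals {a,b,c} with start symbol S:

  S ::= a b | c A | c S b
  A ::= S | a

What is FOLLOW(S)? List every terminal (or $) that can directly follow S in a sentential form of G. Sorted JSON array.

FIRST sets, iterate to fixpoint:
iter 1:
  A via A→a: +{a}
  S via S→a b: +{a}
  S via S→c A: +{c}
  FIRST(S)={a,c}  FIRST(A)={a}
iter 2:
  A via A→S: +{c}
  FIRST(S)={a,c}  FIRST(A)={a,c}
iter 3: done
  FIRST(S)={a,c}  FIRST(A)={a,c}

FOLLOW sets:
seed FOLLOW(S) with $
round 1:
  S→c A: FOLLOW(A) ⊇ FOLLOW(S) ⊇ {$}; new: +{$}
  S→c S b: FOLLOW(S) ⊇ FIRST(b) = {b}; new: +{b}
  FOLLOW[S]={$,b}  FOLLOW[A]={$}
round 2:
  S→c A: FOLLOW(A) ⊇ FOLLOW(S) ⊇ {$,b}; new: +{b}
  FOLLOW[S]={$,b}  FOLLOW[A]={$,b}
round 3: (stable)
  FOLLOW[S]={$,b}  FOLLOW[A]={$,b}

FOLLOW(S) = ["$", "b"]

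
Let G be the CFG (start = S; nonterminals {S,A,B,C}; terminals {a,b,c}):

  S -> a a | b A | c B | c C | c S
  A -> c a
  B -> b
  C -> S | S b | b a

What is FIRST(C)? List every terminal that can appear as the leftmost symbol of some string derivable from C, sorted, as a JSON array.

FIRST sets, iterate to fixpoint:
round 1:
  A via A→c a: +{c}
  B via B→b: +{b}
  C via C→b a: +{b}
  S via S→a a: +{a}
  S via S→b A: +{b}
  S via S→c B: +{c}
  FIRST(S)={a,b,c}  FIRST(A)={c}  FIRST(B)={b}  FIRST(C)={b}
round 2:
  C via C→S: +{a,c}
  FIRST(S)={a,b,c}  FIRST(A)={c}  FIRST(B)={b}  FIRST(C)={a,b,c}
round 3: (stable)
  FIRST(S)={a,b,c}  FIRST(A)={c}  FIRST(B)={b}  FIRST(C)={a,b,c}

FIRST(C) = ["a", "b", "c"]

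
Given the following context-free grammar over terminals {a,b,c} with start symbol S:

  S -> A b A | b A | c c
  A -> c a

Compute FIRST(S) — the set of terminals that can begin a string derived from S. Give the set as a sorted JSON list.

Compute FIRST by fixpoint:
pass 1:
  A via A→c a: +{c}
  S via S→A b A: +{c}
  S via S→b A: +{b}
  FIRST(S)={b,c}  FIRST(A)={c}
pass 2: (no change)
  FIRST(S)={b,c}  FIRST(A)={c}

FIRST(S) = ["b", "c"]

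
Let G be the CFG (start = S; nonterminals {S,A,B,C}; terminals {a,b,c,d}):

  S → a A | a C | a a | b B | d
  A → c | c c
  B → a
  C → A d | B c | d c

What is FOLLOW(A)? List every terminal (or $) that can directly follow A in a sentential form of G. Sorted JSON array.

FIRST iteration:
round 1:
  A via A→c: +{c}
  B via B→a: +{a}
  C via C→A d: +{c}
  C via C→B c: +{a}
  C via C→d c: +{d}
  S via S→a A: +{a}
  S via S→b B: +{b}
  S via S→d: +{d}
  S: {a,b,d}  A: {c}  B: {a}  C: {a,c,d}
round 2: (no change)
  S: {a,b,d}  A: {c}  B: {a}  C: {a,c,d}

FOLLOW sets:
FOLLOW(S) := {$}
round 1:
  C→A d: FOLLOW(A) ⊇ FIRST(d) = {d}; new: +{d}
  C→B c: FOLLOW(B) ⊇ FIRST(c) = {c}; new: +{c}
  S→a A: FOLLOW(A) ⊇ FOLLOW(S) ⊇ {$}; new: +{$}
  S→a C: FOLLOW(C) ⊇ FOLLOW(S) ⊇ {$}; new: +{$}
  S→b B: FOLLOW(B) ⊇ FOLLOW(S) ⊇ {$}; new: +{$}
  S: {$}  A: {$,d}  B: {$,c}  C: {$}
round 2: (no change)
  S: {$}  A: {$,d}  B: {$,c}  C: {$}

FOLLOW(A) = ["$", "d"]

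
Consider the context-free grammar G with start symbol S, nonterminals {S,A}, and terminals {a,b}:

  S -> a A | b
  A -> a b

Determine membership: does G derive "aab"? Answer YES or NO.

CNF form of G:
  S -> T0 A | b
  A -> T0 T1
  T0 -> a
  T1 -> b

Fill CYK table bottom-up:
  cell(0,0) a: {T0}  orig:{}
  cell(1,1) a: {T0}  orig:{}
  cell(2,2) b: {S,T1}  orig:{S}
  cell(0,1) aa: ∅
  cell(1,2) ab: {A}
  cell(0,2) aab: {S}

S ∈ T[0,2] ⇒ YES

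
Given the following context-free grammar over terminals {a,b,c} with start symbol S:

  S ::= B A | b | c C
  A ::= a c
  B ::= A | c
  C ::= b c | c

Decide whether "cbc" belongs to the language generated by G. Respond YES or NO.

Convert to CNF:
  S -> B A | T1 C | b
  A -> T0 T1
  B -> T0 T1 | c
  C -> T2 T1 | c
  T0 -> a
  T1 -> c
  T2 -> b

CYK fill:
  [0..0]={B,C,T1}  "c"  orig:{B,C}
  [1..1]={S,T2}  "b"  orig:{S}
  [2..2]={B,C,T1}  "c"  orig:{B,C}
  [0..1]=∅  "cb"
  [1..2]={C}  "bc"
  [0..2]={S}  "cbc"

S ∈ T[0,2] ⇒ YES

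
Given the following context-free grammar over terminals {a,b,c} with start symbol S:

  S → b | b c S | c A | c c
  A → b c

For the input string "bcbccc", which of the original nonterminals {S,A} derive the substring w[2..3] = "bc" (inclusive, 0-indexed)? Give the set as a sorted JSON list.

CNF form of G:
  S -> T0 X2 | T1 A | T1 T1 | b
  A -> T0 T1
  T0 -> b
  T1 -> c
  X2 -> T1 S

CYK table (by increasing span), restricted to cells inside w[2..3]:
  T[2,2] 'b' = {S,T0}  orig:{S}
  T[3,3] 'c' = {T1}  orig:{}
  T[2,3] 'bc' = {A}

Original NTs in T[2,3] deriving "bc": ["A"]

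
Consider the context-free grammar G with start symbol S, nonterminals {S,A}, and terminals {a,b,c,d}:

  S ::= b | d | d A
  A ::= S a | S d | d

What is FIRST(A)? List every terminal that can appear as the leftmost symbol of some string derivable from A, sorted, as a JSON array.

Compute FIRST by fixpoint:
iter 1:
  A via A→d: +{d}
  S via S→b: +{b}
  S via S→d: +{d}
  S: {b,d}  A: {d}
iter 2:
  A via A→S a: +{b}
  S: {b,d}  A: {b,d}
iter 3: done
  S: {b,d}  A: {b,d}

FIRST(A) = ["b", "d"]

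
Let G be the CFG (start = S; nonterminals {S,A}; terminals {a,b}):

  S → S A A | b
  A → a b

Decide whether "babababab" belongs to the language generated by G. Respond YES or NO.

CNF form of G:
  S -> S X2 | b
  A -> T0 T1
  T0 -> a
  T1 -> b
  X2 -> A A

CYK table (by increasing span):
  [0..0]={S,T1}  "b"  orig:{S}
  [1..1]={T0}  "a"  orig:{}
  [2..2]={S,T1}  "b"  orig:{S}
  [3..3]={T0}  "a"  orig:{}
  [4..4]={S,T1}  "b"  orig:{S}
  [5..5]={T0}  "a"  orig:{}
  [6..6]={S,T1}  "b"  orig:{S}
  [7..7]={T0}  "a"  orig:{}
  [8..8]={S,T1}  "b"  orig:{S}
  [0..1]=∅  "ba"
  [1..2]={A}  "ab"
  [2..3]=∅  "ba"
  [3..4]={A}  "ab"
  [4..5]=∅  "ba"
  [5..6]={A}  "ab"
  [6..7]=∅  "ba"
  [7..8]={A}  "ab"
  [0..2]=∅  "bab"
  [1..3]=∅  "aba"
  [2..4]=∅  "bab"
  [3..5]=∅  "aba"
  [4..6]=∅  "bab"
  [5..7]=∅  "aba"
  [6..8]=∅  "bab"
  [0..3]=∅  "baba"
  [1..4]={X2}  "abab"  orig:{}
  [2..5]=∅  "baba"
  [3..6]={X2}  "abab"  orig:{}
  [4..7]=∅  "baba"
  [5..8]={X2}  "abab"  orig:{}
  [0..4]={S}  "babab"
  [1..5]=∅  "ababa"
  [2..6]={S}  "babab"
  [3..7]=∅  "ababa"
  [4..8]={S}  "babab"
  [0..5]=∅  "bababa"
  [1..6]=∅  "ababab"
  [2..7]=∅  "bababa"
  [3..8]=∅  "ababab"
  [0..6]=∅  "bababab"
  [1..7]=∅  "abababa"
  [2..8]=∅  "bababab"
  [0..7]=∅  "babababa"
  [1..8]=∅  "abababab"
  [0..8]={S}  "babababab"

S ∈ T[0,8] ⇒ YES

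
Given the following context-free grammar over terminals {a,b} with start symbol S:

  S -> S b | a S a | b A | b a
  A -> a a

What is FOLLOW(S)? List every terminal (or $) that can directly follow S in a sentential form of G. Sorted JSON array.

FIRST sets, iterate to fixpoint:
pass 1:
  A via A→a a: +{a}
  S via S→a S a: +{a}
  S via S→b A: +{b}
  FIRST(S)={a,b}  FIRST(A)={a}
pass 2: done
  FIRST(S)={a,b}  FIRST(A)={a}

FOLLOW sets:
seed FOLLOW(S) with $
[1]
  S→S b: FOLLOW(S) ⊇ FIRST(b) = {b}; new: +{b}
  S→a S a: FOLLOW(S) ⊇ FIRST(a) = {a}; new: +{a}
  S→b A: FOLLOW(A) ⊇ FOLLOW(S) ⊇ {$,a,b}; new: +{$,a,b}
  S: {$,a,b}  A: {$,a,b}
[2] done
  S: {$,a,b}  A: {$,a,b}

FOLLOW(S) = ["$", "a", "b"]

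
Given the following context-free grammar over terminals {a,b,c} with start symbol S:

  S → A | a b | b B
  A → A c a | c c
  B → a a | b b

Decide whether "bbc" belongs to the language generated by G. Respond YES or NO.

CNF form of G:
  S -> A X4 | T0 T0 | T1 T2 | T2 B
  A -> A X3 | T0 T0
  B -> T1 T1 | T2 T2
  T0 -> c
  T1 -> a
  T2 -> b
  X3 -> T0 T1
  X4 -> T0 T1

CYK table (by increasing span):
  cell(0,0) b: {T2}  orig:{}
  cell(1,1) b: {T2}  orig:{}
  cell(2,2) c: {T0}  orig:{}
  cell(0,1) bb: {B}
  cell(1,2) bc: ∅
  cell(0,2) bbc: ∅

S ∉ T[0,2] ⇒ NO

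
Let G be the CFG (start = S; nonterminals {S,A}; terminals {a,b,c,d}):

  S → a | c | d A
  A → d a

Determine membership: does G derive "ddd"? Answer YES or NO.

Convert to CNF:
  S -> T0 A | a | c
  A -> T0 T1
  T0 -> d
  T1 -> a

CYK table (by increasing span):
  cell(0,0) d: {T0}  orig:{}
  cell(1,1) d: {T0}  orig:{}
  cell(2,2) d: {T0}  orig:{}
  cell(0,1) dd: ∅
  cell(1,2) dd: ∅
  cell(0,2) ddd: ∅

S ∉ T[0,2] ⇒ NO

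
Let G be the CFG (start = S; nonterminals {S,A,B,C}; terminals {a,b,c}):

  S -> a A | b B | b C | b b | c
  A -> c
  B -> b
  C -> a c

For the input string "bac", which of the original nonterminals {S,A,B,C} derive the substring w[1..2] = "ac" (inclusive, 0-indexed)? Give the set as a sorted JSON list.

CNF form of G:
  S -> T0 A | T2 B | T2 C | T2 T2 | c
  A -> c
  B -> b
  C -> T0 T1
  T0 -> a
  T1 -> c
  T2 -> b

CYK fill — only the sub-triangle for w[1..2]:
  T[1,1] 'a' = {T0}  orig:{}
  T[2,2] 'c' = {A,S,T1}  orig:{A,S}
  T[1,2] 'ac' = {C,S}

Original NTs in T[1,2] deriving "ac": ["C", "S"]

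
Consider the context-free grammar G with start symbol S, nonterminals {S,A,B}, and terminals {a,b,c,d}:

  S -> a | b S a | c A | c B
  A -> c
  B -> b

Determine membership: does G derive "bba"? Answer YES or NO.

Convert to CNF:
  S -> T0 X3 | T2 A | T2 B | a
  A -> c
  B -> b
  T0 -> b
  T1 -> a
  T2 -> c
  X3 -> S T1

CYK table (by increasing span):
  [0..0]={B,T0}  "b"  orig:{B}
  [1..1]={B,T0}  "b"  orig:{B}
  [2..2]={S,T1}  "a"  orig:{S}
  [0..1]=∅  "bb"
  [1..2]=∅  "ba"
  [0..2]=∅  "bba"

S ∉ T[0,2] ⇒ NO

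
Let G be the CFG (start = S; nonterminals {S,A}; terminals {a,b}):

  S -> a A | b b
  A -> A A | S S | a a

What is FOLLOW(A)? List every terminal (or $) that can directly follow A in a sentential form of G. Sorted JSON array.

Compute FIRST by fixpoint:
[1]
  A via A→a a: +{a}
  S via S→a A: +{a}
  S via S→b b: +{b}
  FIRST(S)={a,b}  FIRST(A)={a}
[2]
  A via A→S S: +{b}
  FIRST(S)={a,b}  FIRST(A)={a,b}
[3] (no change)
  FIRST(S)={a,b}  FIRST(A)={a,b}

Compute FOLLOW by fixpoint:
initialize: $ ∈ FOLLOW(S)
round 1:
  A→A A: FOLLOW(A) ⊇ FIRST(A) = {a,b}; new: +{a,b}
  A→S S: FOLLOW(S) ⊇ FIRST(S) = {a,b}; new: +{a,b}
  S→a A: FOLLOW(A) ⊇ FOLLOW(S) ⊇ {$,a,b}; new: +{$}
  S: {$,a,b}  A: {$,a,b}
round 2: (stable)
  S: {$,a,b}  A: {$,a,b}

FOLLOW(A) = ["$", "a", "b"]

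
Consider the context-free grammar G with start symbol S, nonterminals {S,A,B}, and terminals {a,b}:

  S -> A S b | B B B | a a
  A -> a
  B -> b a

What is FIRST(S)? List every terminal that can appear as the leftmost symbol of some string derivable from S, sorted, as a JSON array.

Compute FIRST by fixpoint:
iter 1:
  A via A→a: +{a}
  B via B→b a: +{b}
  S via S→A S b: +{a}
  S via S→B B B: +{b}
  S: {a,b}  A: {a}  B: {b}
iter 2: — fixpoint
  S: {a,b}  A: {a}  B: {b}

FIRST(S) = ["a", "b"]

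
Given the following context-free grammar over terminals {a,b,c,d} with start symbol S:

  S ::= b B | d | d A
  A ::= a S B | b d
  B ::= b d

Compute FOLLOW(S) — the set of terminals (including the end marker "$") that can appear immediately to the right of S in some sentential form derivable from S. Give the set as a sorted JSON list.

Compute FIRST by fixpoint:
iter 1:
  A via A→a S B: +{a}
  A via A→b d: +{b}
  B via B→b d: +{b}
  S via S→b B: +{b}
  S via S→d: +{d}
  FIRST(S)={b,d}  FIRST(A)={a,b}  FIRST(B)={b}
iter 2: done
  FIRST(S)={b,d}  FIRST(A)={a,b}  FIRST(B)={b}

FOLLOW sets:
seed FOLLOW(S) with $
round 1:
  A→a S B: FOLLOW(S) ⊇ FIRST(B) = {b}; new: +{b}
  S→b B: FOLLOW(B) ⊇ FOLLOW(S) ⊇ {$,b}; new: +{$,b}
  S→d A: FOLLOW(A) ⊇ FOLLOW(S) ⊇ {$,b}; new: +{$,b}
  FOLLOW(S)={$,b}  FOLLOW(A)={$,b}  FOLLOW(B)={$,b}
round 2: (no change)
  FOLLOW(S)={$,b}  FOLLOW(A)={$,b}  FOLLOW(B)={$,b}

FOLLOW(S) = ["$", "b"]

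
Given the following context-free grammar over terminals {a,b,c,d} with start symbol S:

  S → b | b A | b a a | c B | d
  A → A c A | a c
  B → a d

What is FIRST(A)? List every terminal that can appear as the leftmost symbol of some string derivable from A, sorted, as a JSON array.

FIRST iteration:
[1]
  A via A→a c: +{a}
  B via B→a d: +{a}
  S via S→b: +{b}
  S via S→c B: +{c}
  S via S→d: +{d}
  FIRST[S]={b,c,d}  FIRST[A]={a}  FIRST[B]={a}
[2] (stable)
  FIRST[S]={b,c,d}  FIRST[A]={a}  FIRST[B]={a}

FIRST(A) = ["a"]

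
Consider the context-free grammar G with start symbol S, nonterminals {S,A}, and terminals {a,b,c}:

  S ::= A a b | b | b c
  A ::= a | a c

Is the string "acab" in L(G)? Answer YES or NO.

CNF form of G:
  S -> A X3 | T2 T1 | b
  A -> T0 T1 | a
  T0 -> a
  T1 -> c
  T2 -> b
  X3 -> T0 T2

CYK fill:
  [0..0]={A,T0}  "a"  orig:{A}
  [1..1]={T1}  "c"  orig:{}
  [2..2]={A,T0}  "a"  orig:{A}
  [3..3]={S,T2}  "b"  orig:{S}
  [0..1]={A}  "ac"
  [1..2]=∅  "ca"
  [2..3]={X3}  "ab"  orig:{}
  [0..2]=∅  "aca"
  [1..3]=∅  "cab"
  [0..3]={S}  "acab"

S ∈ T[0,3] ⇒ YES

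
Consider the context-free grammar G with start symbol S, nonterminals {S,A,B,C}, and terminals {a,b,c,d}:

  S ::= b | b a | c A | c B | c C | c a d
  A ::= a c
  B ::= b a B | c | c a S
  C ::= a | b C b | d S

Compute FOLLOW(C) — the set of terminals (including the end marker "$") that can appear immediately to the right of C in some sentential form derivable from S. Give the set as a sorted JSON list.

FIRST sets, iterate to fixpoint:
[1]
  A via A→a c: +{a}
  B via B→b a B: +{b}
  B via B→c: +{c}
  C via C→a: +{a}
  C via C→b C b: +{b}
  C via C→d S: +{d}
  S via S→b: +{b}
  S via S→c A: +{c}
  S: {b,c}  A: {a}  B: {b,c}  C: {a,b,d}
[2] — fixpoint
  S: {b,c}  A: {a}  B: {b,c}  C: {a,b,d}

FOLLOW sets:
seed FOLLOW(S) with $
pass 1:
  C→b C b: FOLLOW(C) ⊇ FIRST(b) = {b}; new: +{b}
  C→d S: FOLLOW(S) ⊇ FOLLOW(C) ⊇ {b}; new: +{b}
  S→c A: FOLLOW(A) ⊇ FOLLOW(S) ⊇ {$,b}; new: +{$,b}
  S→c B: FOLLOW(B) ⊇ FOLLOW(S) ⊇ {$,b}; new: +{$,b}
  S→c C: FOLLOW(C) ⊇ FOLLOW(S) ⊇ {$,b}; new: +{$}
  FOLLOW[S]={$,b}  FOLLOW[A]={$,b}  FOLLOW[B]={$,b}  FOLLOW[C]={$,b}
pass 2: done
  FOLLOW[S]={$,b}  FOLLOW[A]={$,b}  FOLLOW[B]={$,b}  FOLLOW[C]={$,b}

FOLLOW(C) = ["$", "b"]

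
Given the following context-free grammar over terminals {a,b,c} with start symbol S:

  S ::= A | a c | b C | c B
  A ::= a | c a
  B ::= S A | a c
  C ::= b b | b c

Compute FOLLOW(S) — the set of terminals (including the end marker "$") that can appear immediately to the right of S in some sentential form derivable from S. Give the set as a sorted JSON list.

Compute FIRST by fixpoint:
round 1:
  A via A→a: +{a}
  A via A→c a: +{c}
  B via B→a c: +{a}
  C via C→b b: +{b}
  S via S→A: +{a,c}
  S via S→b C: +{b}
  FIRST[S]={a,b,c}  FIRST[A]={a,c}  FIRST[B]={a}  FIRST[C]={b}
round 2:
  B via B→S A: +{b,c}
  FIRST[S]={a,b,c}  FIRST[A]={a,c}  FIRST[B]={a,b,c}  FIRST[C]={b}
round 3: (no change)
  FIRST[S]={a,b,c}  FIRST[A]={a,c}  FIRST[B]={a,b,c}  FIRST[C]={b}

Compute FOLLOW by fixpoint:
FOLLOW(S) := {$}
pass 1:
  B→S A: FOLLOW(S) ⊇ FIRST(A) = {a,c}; new: +{a,c}
  S→A: FOLLOW(A) ⊇ FOLLOW(S) ⊇ {$,a,c}; new: +{$,a,c}
  S→b C: FOLLOW(C) ⊇ FOLLOW(S) ⊇ {$,a,c}; new: +{$,a,c}
  S→c B: FOLLOW(B) ⊇ FOLLOW(S) ⊇ {$,a,c}; new: +{$,a,c}
  FOLLOW[S]={$,a,c}  FOLLOW[A]={$,a,c}  FOLLOW[B]={$,a,c}  FOLLOW[C]={$,a,c}
pass 2: done
  FOLLOW[S]={$,a,c}  FOLLOW[A]={$,a,c}  FOLLOW[B]={$,a,c}  FOLLOW[C]={$,a,c}

FOLLOW(S) = ["$", "a", "c"]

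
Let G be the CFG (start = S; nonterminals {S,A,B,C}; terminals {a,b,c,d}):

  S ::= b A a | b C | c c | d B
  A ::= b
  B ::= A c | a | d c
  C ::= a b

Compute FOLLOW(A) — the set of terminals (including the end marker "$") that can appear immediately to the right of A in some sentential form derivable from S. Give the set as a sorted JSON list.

FIRST sets, iterate to fixpoint:
iter 1:
  A via A→b: +{b}
  B via B→A c: +{b}
  B via B→a: +{a}
  B via B→d c: +{d}
  C via C→a b: +{a}
  S via S→b A a: +{b}
  S via S→c c: +{c}
  S via S→d B: +{d}
  FIRST(S)={b,c,d}  FIRST(A)={b}  FIRST(B)={a,b,d}  FIRST(C)={a}
iter 2: done
  FIRST(S)={b,c,d}  FIRST(A)={b}  FIRST(B)={a,b,d}  FIRST(C)={a}

Compute FOLLOW by fixpoint:
initialize: $ ∈ FOLLOW(S)
round 1:
  B→A c: FOLLOW(A) ⊇ FIRST(c) = {c}; new: +{c}
  S→b A a: FOLLOW(A) ⊇ FIRST(a) = {a}; new: +{a}
  S→b C: FOLLOW(C) ⊇ FOLLOW(S) ⊇ {$}; new: +{$}
  S→d B: FOLLOW(B) ⊇ FOLLOW(S) ⊇ {$}; new: +{$}
  FOLLOW[S]={$}  FOLLOW[A]={a,c}  FOLLOW[B]={$}  FOLLOW[C]={$}
round 2: (stable)
  FOLLOW[S]={$}  FOLLOW[A]={a,c}  FOLLOW[B]={$}  FOLLOW[C]={$}

FOLLOW(A) = ["a", "c"]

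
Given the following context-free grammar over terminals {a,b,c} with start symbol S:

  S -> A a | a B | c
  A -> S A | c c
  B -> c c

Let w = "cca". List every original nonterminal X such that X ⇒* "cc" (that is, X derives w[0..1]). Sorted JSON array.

Convert to CNF:
  S -> A T1 | T1 B | c
  A -> S A | T0 T0
  B -> T0 T0
  T0 -> c
  T1 -> a

CYK table (by increasing span), restricted to cells inside w[0..1]:
  cell(0,0) c: {S,T0}  orig:{S}
  cell(1,1) c: {S,T0}  orig:{S}
  cell(0,1) cc: {A,B}

Original NTs in T[0,1] deriving "cc": ["A", "B"]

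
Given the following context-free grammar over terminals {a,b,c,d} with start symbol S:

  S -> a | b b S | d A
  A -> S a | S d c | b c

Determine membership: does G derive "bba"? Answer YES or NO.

CNF form of G:
  S -> T1 A | T3 X5 | a
  A -> S T0 | S X4 | T3 T2
  T0 -> a
  T1 -> d
  T2 -> c
  T3 -> b
  X4 -> T1 T2
  X5 -> T3 S

Fill CYK table bottom-up:
  [0..0]={T3}  "b"  orig:{}
  [1..1]={T3}  "b"  orig:{}
  [2..2]={S,T0}  "a"  orig:{S}
  [0..1]=∅  "bb"
  [1..2]={X5}  "ba"  orig:{}
  [0..2]={S}  "bba"

S ∈ T[0,2] ⇒ YES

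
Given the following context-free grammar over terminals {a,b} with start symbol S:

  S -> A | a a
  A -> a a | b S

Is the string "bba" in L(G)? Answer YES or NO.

CNF form of G:
  S -> T0 T0 | T1 S
  A -> T0 T0 | T1 S
  T0 -> a
  T1 -> b

CYK table (by increasing span):
  [0..0]={T1}  "b"  orig:{}
  [1..1]={T1}  "b"  orig:{}
  [2..2]={T0}  "a"  orig:{}
  [0..1]=∅  "bb"
  [1..2]=∅  "ba"
  [0..2]=∅  "bba"

S ∉ T[0,2] ⇒ NO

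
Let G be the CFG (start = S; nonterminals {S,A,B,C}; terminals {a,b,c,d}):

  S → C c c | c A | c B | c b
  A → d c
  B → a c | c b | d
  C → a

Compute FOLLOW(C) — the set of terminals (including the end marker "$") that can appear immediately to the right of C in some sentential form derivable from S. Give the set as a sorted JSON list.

FIRST iteration:
pass 1:
  A via A→d c: +{d}
  B via B→a c: +{a}
  B via B→c b: +{c}
  B via B→d: +{d}
  C via C→a: +{a}
  S via S→C c c: +{a}
  S via S→c A: +{c}
  FIRST[S]={a,c}  FIRST[A]={d}  FIRST[B]={a,c,d}  FIRST[C]={a}
pass 2: — fixpoint
  FIRST[S]={a,c}  FIRST[A]={d}  FIRST[B]={a,c,d}  FIRST[C]={a}

FOLLOW sets:
initialize: $ ∈ FOLLOW(S)
[1]
  S→C c c: FOLLOW(C) ⊇ FIRST(c) = {c}; new: +{c}
  S→c A: FOLLOW(A) ⊇ FOLLOW(S) ⊇ {$}; new: +{$}
  S→c B: FOLLOW(B) ⊇ FOLLOW(S) ⊇ {$}; new: +{$}
  FOLLOW[S]={$}  FOLLOW[A]={$}  FOLLOW[B]={$}  FOLLOW[C]={c}
[2] done
  FOLLOW[S]={$}  FOLLOW[A]={$}  FOLLOW[B]={$}  FOLLOW[C]={c}

FOLLOW(C) = ["c"]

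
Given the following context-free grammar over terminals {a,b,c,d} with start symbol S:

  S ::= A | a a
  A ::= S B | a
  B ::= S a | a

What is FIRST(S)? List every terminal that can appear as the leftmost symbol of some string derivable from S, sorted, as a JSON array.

Compute FIRST by fixpoint:
pass 1:
  A via A→a: +{a}
  B via B→a: +{a}
  S via S→A: +{a}
  FIRST(S)={a}  FIRST(A)={a}  FIRST(B)={a}
pass 2: — fixpoint
  FIRST(S)={a}  FIRST(A)={a}  FIRST(B)={a}

FIRST(S) = ["a"]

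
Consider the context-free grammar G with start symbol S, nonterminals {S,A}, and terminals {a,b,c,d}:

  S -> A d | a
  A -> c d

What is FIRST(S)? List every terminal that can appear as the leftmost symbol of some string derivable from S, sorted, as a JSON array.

FIRST iteration:
[1]
  A via A→c d: +{c}
  S via S→A d: +{c}
  S via S→a: +{a}
  FIRST(S)={a,c}  FIRST(A)={c}
[2] — fixpoint
  FIRST(S)={a,c}  FIRST(A)={c}

FIRST(S) = ["a", "c"]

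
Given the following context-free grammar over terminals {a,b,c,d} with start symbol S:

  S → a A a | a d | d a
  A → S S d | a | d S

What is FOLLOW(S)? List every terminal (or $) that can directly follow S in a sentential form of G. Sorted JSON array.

FIRST iteration:
pass 1:
  A via A→a: +{a}
  A via A→d S: +{d}
  S via S→a A a: +{a}
  S via S→d a: +{d}
  FIRST[S]={a,d}  FIRST[A]={a,d}
pass 2: — fixpoint
  FIRST[S]={a,d}  FIRST[A]={a,d}

Compute FOLLOW by fixpoint:
initialize: $ ∈ FOLLOW(S)
pass 1:
  A→S S d: FOLLOW(S) ⊇ FIRST(S) = {a,d}; new: +{a,d}
  S→a A a: FOLLOW(A) ⊇ FIRST(a) = {a}; new: +{a}
  FOLLOW[S]={$,a,d}  FOLLOW[A]={a}
pass 2: (stable)
  FOLLOW[S]={$,a,d}  FOLLOW[A]={a}

FOLLOW(S) = ["$", "a", "d"]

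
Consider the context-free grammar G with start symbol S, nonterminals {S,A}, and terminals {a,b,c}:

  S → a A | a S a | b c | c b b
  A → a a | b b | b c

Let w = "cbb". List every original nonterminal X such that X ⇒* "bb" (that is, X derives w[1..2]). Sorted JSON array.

CNF form of G:
  S -> T0 A | T0 X3 | T1 T2 | T2 X4
  A -> T0 T0 | T1 T1 | T1 T2
  T0 -> a
  T1 -> b
  T2 -> c
  X3 -> S T0
  X4 -> T1 T1

CYK fill, restricted to cells inside w[1..2]:
  [1..1]={T1}  "b"  orig:{}
  [2..2]={T1}  "b"  orig:{}
  [1..2]={A,X4}  "bb"  orig:{A}

Original NTs in T[1,2] deriving "bb": ["A"]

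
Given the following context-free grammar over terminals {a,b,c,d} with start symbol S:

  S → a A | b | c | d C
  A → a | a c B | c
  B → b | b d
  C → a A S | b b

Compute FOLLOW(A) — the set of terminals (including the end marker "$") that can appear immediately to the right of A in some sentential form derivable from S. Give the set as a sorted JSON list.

Compute FIRST by fixpoint:
pass 1:
  A via A→a: +{a}
  A via A→c: +{c}
  B via B→b: +{b}
  C via C→a A S: +{a}
  C via C→b b: +{b}
  S via S→a A: +{a}
  S via S→b: +{b}
  S via S→c: +{c}
  S via S→d C: +{d}
  FIRST(S)={a,b,c,d}  FIRST(A)={a,c}  FIRST(B)={b}  FIRST(C)={a,b}
pass 2: done
  FIRST(S)={a,b,c,d}  FIRST(A)={a,c}  FIRST(B)={b}  FIRST(C)={a,b}

FOLLOW iteration:
initialize: $ ∈ FOLLOW(S)
round 1:
  C→a A S: FOLLOW(A) ⊇ FIRST(S) = {a,b,c,d}; new: +{a,b,c,d}
  S→a A: FOLLOW(A) ⊇ FOLLOW(S) ⊇ {$}; new: +{$}
  S→d C: FOLLOW(C) ⊇ FOLLOW(S) ⊇ {$}; new: +{$}
  FOLLOW[S]={$}  FOLLOW[A]={$,a,b,c,d}  FOLLOW[B]={}  FOLLOW[C]={$}
round 2:
  A→a c B: FOLLOW(B) ⊇ FOLLOW(A) ⊇ {$,a,b,c,d}; new: +{$,a,b,c,d}
  FOLLOW[S]={$}  FOLLOW[A]={$,a,b,c,d}  FOLLOW[B]={$,a,b,c,d}  FOLLOW[C]={$}
round 3: (stable)
  FOLLOW[S]={$}  FOLLOW[A]={$,a,b,c,d}  FOLLOW[B]={$,a,b,c,d}  FOLLOW[C]={$}

FOLLOW(A) = ["$", "a", "b", "c", "d"]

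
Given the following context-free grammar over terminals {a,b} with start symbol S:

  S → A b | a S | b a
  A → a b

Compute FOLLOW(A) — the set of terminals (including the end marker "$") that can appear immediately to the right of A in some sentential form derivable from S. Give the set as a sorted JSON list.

Compute FIRST by fixpoint:
pass 1:
  A via A→a b: +{a}
  S via S→A b: +{a}
  S via S→b a: +{b}
  FIRST(S)={a,b}  FIRST(A)={a}
pass 2: done
  FIRST(S)={a,b}  FIRST(A)={a}

FOLLOW sets:
seed FOLLOW(S) with $
[1]
  S→A b: FOLLOW(A) ⊇ FIRST(b) = {b}; new: +{b}
  FOLLOW(S)={$}  FOLLOW(A)={b}
[2] done
  FOLLOW(S)={$}  FOLLOW(A)={b}

FOLLOW(A) = ["b"]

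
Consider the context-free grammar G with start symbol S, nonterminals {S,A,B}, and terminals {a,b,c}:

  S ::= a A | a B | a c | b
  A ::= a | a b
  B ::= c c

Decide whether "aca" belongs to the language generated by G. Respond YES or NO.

CNF form of G:
  S -> T0 A | T0 B | T0 T2 | b
  A -> T0 T1 | a
  B -> T2 T2
  T0 -> a
  T1 -> b
  T2 -> c

CYK fill:
  T[0,0] 'a' = {A,T0}  orig:{A}
  T[1,1] 'c' = {T2}  orig:{}
  T[2,2] 'a' = {A,T0}  orig:{A}
  T[0,1] 'ac' = {S}
  T[1,2] 'ca' = ∅
  T[0,2] 'aca' = ∅

S ∉ T[0,2] ⇒ NO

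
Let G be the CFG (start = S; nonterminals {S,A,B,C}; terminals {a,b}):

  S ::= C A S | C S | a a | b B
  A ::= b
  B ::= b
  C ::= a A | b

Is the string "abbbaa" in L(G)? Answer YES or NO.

Convert to CNF:
  S -> C S | C X2 | T0 T0 | T1 B
  A -> b
  B -> b
  C -> T0 A | b
  T0 -> a
  T1 -> b
  X2 -> A S

CYK fill:
  T[0,0] 'a' = {T0}  orig:{}
  T[1,1] 'b' = {A,B,C,T1}  orig:{A,B,C}
  T[2,2] 'b' = {A,B,C,T1}  orig:{A,B,C}
  T[3,3] 'b' = {A,B,C,T1}  orig:{A,B,C}
  T[4,4] 'a' = {T0}  orig:{}
  T[5,5] 'a' = {T0}  orig:{}
  T[0,1] 'ab' = {C}
  T[1,2] 'bb' = {S}
  T[2,3] 'bb' = {S}
  T[3,4] 'ba' = ∅
  T[4,5] 'aa' = {S}
  T[0,2] 'abb' = ∅
  T[1,3] 'bbb' = {S,X2}  orig:{S}
  T[2,4] 'bba' = ∅
  T[3,5] 'baa' = {S,X2}  orig:{S}
  T[0,3] 'abbb' = {S}
  T[1,4] 'bbba' = ∅
  T[2,5] 'bbaa' = {S,X2}  orig:{S}
  T[0,4] 'abbba' = ∅
  T[1,5] 'bbbaa' = {S,X2}  orig:{S}
  T[0,5] 'abbbaa' = {S}

S ∈ T[0,5] ⇒ YES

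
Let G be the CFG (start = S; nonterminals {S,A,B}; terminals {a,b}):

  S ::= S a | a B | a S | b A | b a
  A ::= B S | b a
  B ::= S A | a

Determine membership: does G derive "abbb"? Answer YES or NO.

CNF form of G:
  S -> S T1 | T0 A | T0 T1 | T1 B | T1 S
  A -> B S | T0 T1
  B -> S A | a
  T0 -> b
  T1 -> a

CYK fill:
  cell(0,0) a: {B,T1}  orig:{B}
  cell(1,1) b: {T0}  orig:{}
  cell(2,2) b: {T0}  orig:{}
  cell(3,3) b: {T0}  orig:{}
  cell(0,1) ab: ∅
  cell(1,2) bb: ∅
  cell(2,3) bb: ∅
  cell(0,2) abb: ∅
  cell(1,3) bbb: ∅
  cell(0,3) abbb: ∅

S ∉ T[0,3] ⇒ NO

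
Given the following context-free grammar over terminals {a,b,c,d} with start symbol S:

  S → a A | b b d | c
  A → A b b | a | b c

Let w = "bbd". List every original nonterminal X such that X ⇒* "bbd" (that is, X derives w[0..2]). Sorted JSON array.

CNF form of G:
  S -> T0 X5 | T2 A | c
  A -> A X4 | T0 T1 | a
  T0 -> b
  T1 -> c
  T2 -> a
  T3 -> d
  X4 -> T0 T0
  X5 -> T0 T3

Fill CYK table bottom-up — only the sub-triangle for w[0..2]:
  [0..0]={T0}  "b"  orig:{}
  [1..1]={T0}  "b"  orig:{}
  [2..2]={T3}  "d"  orig:{}
  [0..1]={X4}  "bb"  orig:{}
  [1..2]={X5}  "bd"  orig:{}
  [0..2]={S}  "bbd"

Original NTs in T[0,2] deriving "bbd": ["S"]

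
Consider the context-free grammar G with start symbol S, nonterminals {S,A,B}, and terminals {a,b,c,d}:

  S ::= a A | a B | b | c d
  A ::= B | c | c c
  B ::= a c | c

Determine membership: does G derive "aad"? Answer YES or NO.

Convert to CNF:
  S -> T0 A | T0 B | T1 T2 | b
  A -> T0 T1 | T1 T1 | c
  B -> T0 T1 | c
  T0 -> a
  T1 -> c
  T2 -> d

CYK table (by increasing span):
  [0..0]={T0}  "a"  orig:{}
  [1..1]={T0}  "a"  orig:{}
  [2..2]={T2}  "d"  orig:{}
  [0..1]=∅  "aa"
  [1..2]=∅  "ad"
  [0..2]=∅  "aad"

S ∉ T[0,2] ⇒ NO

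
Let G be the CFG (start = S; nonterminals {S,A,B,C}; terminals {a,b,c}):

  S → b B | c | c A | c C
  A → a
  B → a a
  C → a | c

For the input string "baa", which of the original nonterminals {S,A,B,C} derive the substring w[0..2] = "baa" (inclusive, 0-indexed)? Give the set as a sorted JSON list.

Convert to CNF:
  S -> T1 B | T2 A | T2 C | c
  A -> a
  B -> T0 T0
  C -> a | c
  T0 -> a
  T1 -> b
  T2 -> c

CYK table (by increasing span) — only the sub-triangle for w[0..2]:
  T[0,0] 'b' = {T1}  orig:{}
  T[1,1] 'a' = {A,C,T0}  orig:{A,C}
  T[2,2] 'a' = {A,C,T0}  orig:{A,C}
  T[0,1] 'ba' = ∅
  T[1,2] 'aa' = {B}
  T[0,2] 'baa' = {S}

Original NTs in T[0,2] deriving "baa": ["S"]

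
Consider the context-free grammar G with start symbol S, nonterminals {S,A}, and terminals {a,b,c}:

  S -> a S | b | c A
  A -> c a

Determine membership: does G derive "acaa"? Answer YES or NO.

CNF form of G:
  S -> T0 A | T1 S | b
  A -> T0 T1
  T0 -> c
  T1 -> a

CYK table (by increasing span):
  [0..0]={T1}  "a"  orig:{}
  [1..1]={T0}  "c"  orig:{}
  [2..2]={T1}  "a"  orig:{}
  [3..3]={T1}  "a"  orig:{}
  [0..1]=∅  "ac"
  [1..2]={A}  "ca"
  [2..3]=∅  "aa"
  [0..2]=∅  "aca"
  [1..3]=∅  "caa"
  [0..3]=∅  "acaa"

S ∉ T[0,3] ⇒ NO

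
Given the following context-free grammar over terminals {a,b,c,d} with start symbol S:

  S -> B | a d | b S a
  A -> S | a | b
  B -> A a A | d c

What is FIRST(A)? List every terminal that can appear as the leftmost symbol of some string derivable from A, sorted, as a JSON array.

FIRST sets, iterate to fixpoint:
pass 1:
  A via A→a: +{a}
  A via A→b: +{b}
  B via B→A a A: +{a,b}
  B via B→d c: +{d}
  S via S→B: +{a,b,d}
  FIRST(S)={a,b,d}  FIRST(A)={a,b}  FIRST(B)={a,b,d}
pass 2:
  A via A→S: +{d}
  FIRST(S)={a,b,d}  FIRST(A)={a,b,d}  FIRST(B)={a,b,d}
pass 3: (stable)
  FIRST(S)={a,b,d}  FIRST(A)={a,b,d}  FIRST(B)={a,b,d}

FIRST(A) = ["a", "b", "d"]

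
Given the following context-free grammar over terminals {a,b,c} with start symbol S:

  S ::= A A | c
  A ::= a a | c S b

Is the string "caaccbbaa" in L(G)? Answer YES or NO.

Convert to CNF:
  S -> A A | c
  A -> T0 T0 | T1 X3
  T0 -> a
  T1 -> c
  T2 -> b
  X3 -> S T2

Fill CYK table bottom-up:
  [0..0]={S,T1}  "c"  orig:{S}
  [1..1]={T0}  "a"  orig:{}
  [2..2]={T0}  "a"  orig:{}
  [3..3]={S,T1}  "c"  orig:{S}
  [4..4]={S,T1}  "c"  orig:{S}
  [5..5]={T2}  "b"  orig:{}
  [6..6]={T2}  "b"  orig:{}
  [7..7]={T0}  "a"  orig:{}
  [8..8]={T0}  "a"  orig:{}
  [0..1]=∅  "ca"
  [1..2]={A}  "aa"
  [2..3]=∅  "ac"
  [3..4]=∅  "cc"
  [4..5]={X3}  "cb"  orig:{}
  [5..6]=∅  "bb"
  [6..7]=∅  "ba"
  [7..8]={A}  "aa"
  [0..2]=∅  "caa"
  [1..3]=∅  "aac"
  [2..4]=∅  "acc"
  [3..5]={A}  "ccb"
  [4..6]=∅  "cbb"
  [5..7]=∅  "bba"
  [6..8]=∅  "baa"
  [0..3]=∅  "caac"
  [1..4]=∅  "aacc"
  [2..5]=∅  "accb"
  [3..6]=∅  "ccbb"
  [4..7]=∅  "cbba"
  [5..8]=∅  "bbaa"
  [0..4]=∅  "caacc"
  [1..5]={S}  "aaccb"
  [2..6]=∅  "accbb"
  [3..7]=∅  "ccbba"
  [4..8]=∅  "cbbaa"
  [0..5]=∅  "caaccb"
  [1..6]={X3}  "aaccbb"  orig:{}
  [2..7]=∅  "accbba"
  [3..8]=∅  "ccbbaa"
  [0..6]={A}  "caaccbb"
  [1..7]=∅  "aaccbba"
  [2..8]=∅  "accbbaa"
  [0..7]=∅  "caaccbba"
  [1..8]=∅  "aaccbbaa"
  [0..8]={S}  "caaccbbaa"

S ∈ T[0,8] ⇒ YES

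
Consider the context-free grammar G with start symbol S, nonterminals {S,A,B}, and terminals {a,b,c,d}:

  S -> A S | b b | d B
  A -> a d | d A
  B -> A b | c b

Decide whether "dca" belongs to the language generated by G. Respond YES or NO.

CNF form of G:
  S -> A S | T1 B | T2 T2
  A -> T0 T1 | T1 A
  B -> A T2 | T3 T2
  T0 -> a
  T1 -> d
  T2 -> b
  T3 -> c

CYK fill:
  T[0,0] 'd' = {T1}  orig:{}
  T[1,1] 'c' = {T3}  orig:{}
  T[2,2] 'a' = {T0}  orig:{}
  T[0,1] 'dc' = ∅
  T[1,2] 'ca' = ∅
  T[0,2] 'dca' = ∅

S ∉ T[0,2] ⇒ NO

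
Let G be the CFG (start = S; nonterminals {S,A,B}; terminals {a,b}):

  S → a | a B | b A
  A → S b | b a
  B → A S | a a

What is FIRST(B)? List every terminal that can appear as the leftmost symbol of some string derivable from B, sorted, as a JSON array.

FIRST sets, iterate to fixpoint:
pass 1:
  A via A→b a: +{b}
  B via B→A S: +{b}
  B via B→a a: +{a}
  S via S→a: +{a}
  S via S→b A: +{b}
  S: {a,b}  A: {b}  B: {a,b}
pass 2:
  A via A→S b: +{a}
  S: {a,b}  A: {a,b}  B: {a,b}
pass 3: (no change)
  S: {a,b}  A: {a,b}  B: {a,b}

FIRST(B) = ["a", "b"]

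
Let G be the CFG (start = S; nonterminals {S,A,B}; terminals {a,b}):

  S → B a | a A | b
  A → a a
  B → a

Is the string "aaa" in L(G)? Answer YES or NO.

Convert to CNF:
  S -> B T0 | T0 A | b
  A -> T0 T0
  B -> a
  T0 -> a

Fill CYK table bottom-up:
  [0..0]={B,T0}  "a"  orig:{B}
  [1..1]={B,T0}  "a"  orig:{B}
  [2..2]={B,T0}  "a"  orig:{B}
  [0..1]={A,S}  "aa"
  [1..2]={A,S}  "aa"
  [0..2]={S}  "aaa"

S ∈ T[0,2] ⇒ YES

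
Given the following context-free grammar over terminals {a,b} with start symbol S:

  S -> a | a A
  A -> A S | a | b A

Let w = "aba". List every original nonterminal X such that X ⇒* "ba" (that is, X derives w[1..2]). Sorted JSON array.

CNF form of G:
  S -> T1 A | a
  A -> A S | T0 A | a
  T0 -> b
  T1 -> a

Fill CYK table bottom-up, restricted to cells inside w[1..2]:
  cell(1,1) b: {T0}  orig:{}
  cell(2,2) a: {A,S,T1}  orig:{A,S}
  cell(1,2) ba: {A}

Original NTs in T[1,2] deriving "ba": ["A"]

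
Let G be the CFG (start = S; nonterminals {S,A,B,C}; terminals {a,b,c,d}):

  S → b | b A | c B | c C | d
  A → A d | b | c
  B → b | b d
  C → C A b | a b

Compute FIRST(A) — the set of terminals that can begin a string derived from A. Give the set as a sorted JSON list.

FIRST sets, iterate to fixpoint:
iter 1:
  A via A→b: +{b}
  A via A→c: +{c}
  B via B→b: +{b}
  C via C→a b: +{a}
  S via S→b: +{b}
  S via S→c B: +{c}
  S via S→d: +{d}
  S: {b,c,d}  A: {b,c}  B: {b}  C: {a}
iter 2: done
  S: {b,c,d}  A: {b,c}  B: {b}  C: {a}

FIRST(A) = ["b", "c"]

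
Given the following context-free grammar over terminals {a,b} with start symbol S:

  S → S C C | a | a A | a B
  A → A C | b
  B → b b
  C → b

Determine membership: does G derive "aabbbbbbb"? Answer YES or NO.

CNF form of G:
  S -> S X2 | T1 A | T1 B | a
  A -> A C | b
  B -> T0 T0
  C -> b
  T0 -> b
  T1 -> a
  X2 -> C C

CYK table (by increasing span):
  [0..0]={S,T1}  "a"  orig:{S}
  [1..1]={S,T1}  "a"  orig:{S}
  [2..2]={A,C,T0}  "b"  orig:{A,C}
  [3..3]={A,C,T0}  "b"  orig:{A,C}
  [4..4]={A,C,T0}  "b"  orig:{A,C}
  [5..5]={A,C,T0}  "b"  orig:{A,C}
  [6..6]={A,C,T0}  "b"  orig:{A,C}
  [7..7]={A,C,T0}  "b"  orig:{A,C}
  [8..8]={A,C,T0}  "b"  orig:{A,C}
  [0..1]=∅  "aa"
  [1..2]={S}  "ab"
  [2..3]={A,B,X2}  "bb"  orig:{A,B}
  [3..4]={A,B,X2}  "bb"  orig:{A,B}
  [4..5]={A,B,X2}  "bb"  orig:{A,B}
  [5..6]={A,B,X2}  "bb"  orig:{A,B}
  [6..7]={A,B,X2}  "bb"  orig:{A,B}
  [7..8]={A,B,X2}  "bb"  orig:{A,B}
  [0..2]=∅  "aab"
  [1..3]={S}  "abb"
  [2..4]={A}  "bbb"
  [3..5]={A}  "bbb"
  [4..6]={A}  "bbb"
  [5..7]={A}  "bbb"
  [6..8]={A}  "bbb"
  [0..3]=∅  "aabb"
  [1..4]={S}  "abbb"
  [2..5]={A}  "bbbb"
  [3..6]={A}  "bbbb"
  [4..7]={A}  "bbbb"
  [5..8]={A}  "bbbb"
  [0..4]=∅  "aabbb"
  [1..5]={S}  "abbbb"
  [2..6]={A}  "bbbbb"
  [3..7]={A}  "bbbbb"
  [4..8]={A}  "bbbbb"
  [0..5]=∅  "aabbbb"
  [1..6]={S}  "abbbbb"
  [2..7]={A}  "bbbbbb"
  [3..8]={A}  "bbbbbb"
  [0..6]=∅  "aabbbbb"
  [1..7]={S}  "abbbbbb"
  [2..8]={A}  "bbbbbbb"
  [0..7]=∅  "aabbbbbb"
  [1..8]={S}  "abbbbbbb"
  [0..8]=∅  "aabbbbbbb"

S ∉ T[0,8] ⇒ NO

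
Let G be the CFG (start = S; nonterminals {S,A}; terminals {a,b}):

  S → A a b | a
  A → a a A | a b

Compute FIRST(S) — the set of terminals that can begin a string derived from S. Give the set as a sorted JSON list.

FIRST iteration:
iter 1:
  A via A→a a A: +{a}
  S via S→A a b: +{a}
  FIRST(S)={a}  FIRST(A)={a}
iter 2: — fixpoint
  FIRST(S)={a}  FIRST(A)={a}

FIRST(S) = ["a"]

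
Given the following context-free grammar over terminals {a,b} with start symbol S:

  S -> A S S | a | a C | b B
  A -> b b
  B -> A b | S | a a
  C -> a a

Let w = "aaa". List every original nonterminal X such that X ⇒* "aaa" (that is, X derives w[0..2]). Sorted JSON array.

Convert to CNF:
  S -> A X3 | T0 B | T1 C | a
  A -> T0 T0
  B -> A T0 | A X2 | T0 B | T1 C | T1 T1 | a
  C -> T1 T1
  T0 -> b
  T1 -> a
  X2 -> S S
  X3 -> S S

CYK fill (cells [i..j] with 0 ≤ i ≤ j ≤ 2 only):
  cell(0,0) a: {B,S,T1}  orig:{B,S}
  cell(1,1) a: {B,S,T1}  orig:{B,S}
  cell(2,2) a: {B,S,T1}  orig:{B,S}
  cell(0,1) aa: {B,C,X2,X3}  orig:{B,C}
  cell(1,2) aa: {B,C,X2,X3}  orig:{B,C}
  cell(0,2) aaa: {B,S}

Original NTs in T[0,2] deriving "aaa": ["B", "S"]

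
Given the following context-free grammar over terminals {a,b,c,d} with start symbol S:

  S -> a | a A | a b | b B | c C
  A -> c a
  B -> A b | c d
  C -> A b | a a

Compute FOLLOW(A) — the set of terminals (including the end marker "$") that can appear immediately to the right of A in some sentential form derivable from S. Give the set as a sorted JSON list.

FIRST iteration:
round 1:
  A via A→c a: +{c}
  B via B→A b: +{c}
  C via C→A b: +{c}
  C via C→a a: +{a}
  S via S→a: +{a}
  S via S→b B: +{b}
  S via S→c C: +{c}
  FIRST(S)={a,b,c}  FIRST(A)={c}  FIRST(B)={c}  FIRST(C)={a,c}
round 2: — fixpoint
  FIRST(S)={a,b,c}  FIRST(A)={c}  FIRST(B)={c}  FIRST(C)={a,c}

FOLLOW sets:
FOLLOW(S) := {$}
pass 1:
  B→A b: FOLLOW(A) ⊇ FIRST(b) = {b}; new: +{b}
  S→a A: FOLLOW(A) ⊇ FOLLOW(S) ⊇ {$}; new: +{$}
  S→b B: FOLLOW(B) ⊇ FOLLOW(S) ⊇ {$}; new: +{$}
  S→c C: FOLLOW(C) ⊇ FOLLOW(S) ⊇ {$}; new: +{$}
  FOLLOW(S)={$}  FOLLOW(A)={$,b}  FOLLOW(B)={$}  FOLLOW(C)={$}
pass 2: — fixpoint
  FOLLOW(S)={$}  FOLLOW(A)={$,b}  FOLLOW(B)={$}  FOLLOW(C)={$}

FOLLOW(A) = ["$", "b"]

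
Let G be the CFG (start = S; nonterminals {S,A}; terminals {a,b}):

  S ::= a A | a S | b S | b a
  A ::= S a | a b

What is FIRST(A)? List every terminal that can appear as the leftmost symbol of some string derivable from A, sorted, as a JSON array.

FIRST sets, iterate to fixpoint:
round 1:
  A via A→a b: +{a}
  S via S→a A: +{a}
  S via S→b S: +{b}
  FIRST[S]={a,b}  FIRST[A]={a}
round 2:
  A via A→S a: +{b}
  FIRST[S]={a,b}  FIRST[A]={a,b}
round 3: (no change)
  FIRST[S]={a,b}  FIRST[A]={a,b}

FIRST(A) = ["a", "b"]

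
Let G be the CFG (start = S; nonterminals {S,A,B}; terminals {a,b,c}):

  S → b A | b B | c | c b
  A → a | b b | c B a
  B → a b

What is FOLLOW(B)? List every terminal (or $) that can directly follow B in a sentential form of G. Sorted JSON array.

Compute FIRST by fixpoint:
pass 1:
  A via A→a: +{a}
  A via A→b b: +{b}
  A via A→c B a: +{c}
  B via B→a b: +{a}
  S via S→b A: +{b}
  S via S→c: +{c}
  FIRST(S)={b,c}  FIRST(A)={a,b,c}  FIRST(B)={a}
pass 2: (no change)
  FIRST(S)={b,c}  FIRST(A)={a,b,c}  FIRST(B)={a}

Compute FOLLOW by fixpoint:
FOLLOW(S) := {$}
[1]
  A→c B a: FOLLOW(B) ⊇ FIRST(a) = {a}; new: +{a}
  S→b A: FOLLOW(A) ⊇ FOLLOW(S) ⊇ {$}; new: +{$}
  S→b B: FOLLOW(B) ⊇ FOLLOW(S) ⊇ {$}; new: +{$}
  FOLLOW(S)={$}  FOLLOW(A)={$}  FOLLOW(B)={$,a}
[2] (stable)
  FOLLOW(S)={$}  FOLLOW(A)={$}  FOLLOW(B)={$,a}

FOLLOW(B) = ["$", "a"]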